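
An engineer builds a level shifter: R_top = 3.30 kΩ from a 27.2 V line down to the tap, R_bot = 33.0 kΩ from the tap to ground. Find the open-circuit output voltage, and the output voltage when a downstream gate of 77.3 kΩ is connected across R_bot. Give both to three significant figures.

Open-circuit: V = 27.2 × 33.0/(3.30 + 33.0) = 24.7 V.
With the load, R_bot becomes R_bot‖R_L = 23.13 kΩ, so V = 27.2 × 23.13/26.43 = 23.8 V.

Unloaded: 24.7 V; loaded: 23.8 V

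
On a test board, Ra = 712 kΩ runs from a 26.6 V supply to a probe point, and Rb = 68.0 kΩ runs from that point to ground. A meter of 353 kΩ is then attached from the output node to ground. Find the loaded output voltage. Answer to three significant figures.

The load sits in parallel with Rb: Rb‖R_L = (68.0 × 353) / (68.0 + 353) = 57.02 kΩ.
V_out = 26.6 × 57.02 / (712 + 57.02) = 26.6 × 57.02/769.0 = 1.97 V.
(Unloaded it would have been 2.32 V.)

V_out ≈ 1.97 V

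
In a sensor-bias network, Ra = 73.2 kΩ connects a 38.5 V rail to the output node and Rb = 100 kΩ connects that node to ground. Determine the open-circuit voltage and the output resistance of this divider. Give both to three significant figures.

V_th = 22.2 V, R_th = 42.3 kΩ

V_th is the open-circuit tap voltage: 38.5 × 100/(73.2 + 100) = 22.2 V.
With the supply zeroed, Ra and Rb appear in parallel from the tap: R_th = Ra‖Rb = (73.2 × 100)/173.2 = 42.3 kΩ.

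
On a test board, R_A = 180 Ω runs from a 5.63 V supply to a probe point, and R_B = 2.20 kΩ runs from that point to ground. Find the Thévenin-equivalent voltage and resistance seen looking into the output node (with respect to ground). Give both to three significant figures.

V_th is the open-circuit tap voltage: 5.63 × 2200/(180 + 2200) = 5.20 V.
With the supply zeroed, R_A and R_B appear in parallel from the tap: R_th = R_A‖R_B = (180 × 2200)/2380 = 166 Ω.

V_th = 5.20 V, R_th = 166 Ω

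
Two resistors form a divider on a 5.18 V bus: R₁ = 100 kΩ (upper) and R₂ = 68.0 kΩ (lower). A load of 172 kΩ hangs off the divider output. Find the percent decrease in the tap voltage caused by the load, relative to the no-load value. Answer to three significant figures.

19.0 %

Unloaded V = 5.18 × 68.0/168.0 = 2.097 V.
Loaded: R₂‖R_L = 48.73 kΩ, giving V = 5.18 × 48.73/148.7 = 1.697 V.
Drop = (2.097 − 1.697) / 2.097 = 19.0 %.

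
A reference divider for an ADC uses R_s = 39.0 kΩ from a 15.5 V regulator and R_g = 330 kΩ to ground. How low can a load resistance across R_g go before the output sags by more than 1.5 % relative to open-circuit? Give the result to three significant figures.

R_L(min) ≈ 2.29 MΩ

Output resistance R_th = R_s‖R_g = (39.0 × 330)/369.0 = 34.88 kΩ.
The fractional drop is R_th/(R_th + R_L); requiring this ≤ 0.0150 gives R_L ≥ R_th(1/0.0150 − 1) = 34.88 × 65.67 = 2.29 MΩ.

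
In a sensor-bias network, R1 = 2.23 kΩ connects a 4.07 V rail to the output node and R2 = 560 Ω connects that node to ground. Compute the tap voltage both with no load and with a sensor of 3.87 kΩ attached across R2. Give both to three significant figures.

Open-circuit: V = 4.07 × 560/(2230 + 560) = 0.817 V.
With the load, R2 becomes R2‖R_L = 489.2 Ω, so V = 4.07 × 489.2/2719 = 0.732 V.

Unloaded: 0.817 V; loaded: 0.732 V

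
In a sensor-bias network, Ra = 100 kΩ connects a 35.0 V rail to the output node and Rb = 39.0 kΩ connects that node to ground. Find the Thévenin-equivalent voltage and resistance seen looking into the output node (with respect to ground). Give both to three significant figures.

V_th is the open-circuit tap voltage: 35.0 × 39.0/(100 + 39.0) = 9.82 V.
With the supply zeroed, Ra and Rb appear in parallel from the tap: R_th = Ra‖Rb = (100 × 39.0)/139.0 = 28.1 kΩ.

V_th = 9.82 V, R_th = 28.1 kΩ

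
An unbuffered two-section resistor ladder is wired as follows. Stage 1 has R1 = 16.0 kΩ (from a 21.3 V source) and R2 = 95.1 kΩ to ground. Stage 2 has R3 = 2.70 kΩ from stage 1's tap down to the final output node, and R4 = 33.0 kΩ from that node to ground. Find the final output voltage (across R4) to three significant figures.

Stage 2 presents R3+R4 = 35.70 kΩ as a load on stage 1's tap.
Stage 1's lower leg becomes R2‖(R3+R4) = 25.96 kΩ, so V_mid = 21.3 × 25.96/41.96 = 13.18 V.
Stage 2 is itself unloaded: V_out = V_mid × R4/(R3+R4) = 13.18 × 33.0/35.70 = 12.2 V.

V_out ≈ 12.2 V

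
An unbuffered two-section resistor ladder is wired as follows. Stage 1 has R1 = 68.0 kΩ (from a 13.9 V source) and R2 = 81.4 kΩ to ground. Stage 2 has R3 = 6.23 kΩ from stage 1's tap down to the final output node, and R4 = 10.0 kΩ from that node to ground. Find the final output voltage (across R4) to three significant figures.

V_out ≈ 1.42 V

Stage 2 presents R3+R4 = 16.23 kΩ as a load on stage 1's tap.
Stage 1's lower leg becomes R2‖(R3+R4) = 13.53 kΩ, so V_mid = 13.9 × 13.53/81.53 = 2.307 V.
Stage 2 is itself unloaded: V_out = V_mid × R4/(R3+R4) = 2.307 × 10.0/16.23 = 1.42 V.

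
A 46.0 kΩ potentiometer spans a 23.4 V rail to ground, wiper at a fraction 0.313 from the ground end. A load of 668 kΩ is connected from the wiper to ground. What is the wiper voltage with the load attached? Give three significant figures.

The wiper splits the pot into (1−α)R = 31.60 kΩ above and αR = 14.40 kΩ below.
Lower section ‖ load = 14.09 kΩ.
V_wiper = 23.4 × 14.09/(31.60 + 14.09) = 7.22 V.

V ≈ 7.22 V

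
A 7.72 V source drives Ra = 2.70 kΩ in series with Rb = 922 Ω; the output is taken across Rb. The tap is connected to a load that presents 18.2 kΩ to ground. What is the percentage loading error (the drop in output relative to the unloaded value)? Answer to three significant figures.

3.64 %

The divider's output (Thévenin) resistance is Ra‖Rb = 687.3 Ω.
Fractional drop under load = R_th/(R_th + R_L) = 687.3 / (687.3 + 18200) = 0.03639.
So the output falls by 3.64 %.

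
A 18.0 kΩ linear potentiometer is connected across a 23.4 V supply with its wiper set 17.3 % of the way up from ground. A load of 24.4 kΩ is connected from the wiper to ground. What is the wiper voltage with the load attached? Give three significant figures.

The wiper splits the pot into (1−α)R = 14.89 kΩ above and αR = 3.114 kΩ below.
Lower section ‖ load = 2.762 kΩ.
V_wiper = 23.4 × 2.762/(14.89 + 2.762) = 3.66 V.

V ≈ 3.66 V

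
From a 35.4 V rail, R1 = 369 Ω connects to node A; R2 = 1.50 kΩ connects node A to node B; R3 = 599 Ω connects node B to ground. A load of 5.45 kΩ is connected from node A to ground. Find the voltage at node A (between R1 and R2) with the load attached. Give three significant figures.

V ≈ 28.5 V

Below node A the series string R2+R3 = 2099 Ω sits in parallel with the 5450 Ω load: 1515 Ω.
V_A = 35.4 × 1515/(369 + 1515) = 28.5 V.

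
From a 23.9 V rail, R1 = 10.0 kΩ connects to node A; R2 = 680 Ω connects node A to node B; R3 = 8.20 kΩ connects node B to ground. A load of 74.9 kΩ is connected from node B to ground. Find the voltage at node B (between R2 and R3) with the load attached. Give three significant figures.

V ≈ 9.77 V

At node B, R3 is in parallel with the load: R3‖R_L = 7391 Ω.
Below node A the resistance is R2 + (R3‖R_L) = 8071 Ω, so V_A = 23.9 × 8071/18070 = 10.67 V.
Then V_B = V_A × (R3‖R_L)/(R2 + R3‖R_L) = 10.67 × 7391/8071 = 9.77 V.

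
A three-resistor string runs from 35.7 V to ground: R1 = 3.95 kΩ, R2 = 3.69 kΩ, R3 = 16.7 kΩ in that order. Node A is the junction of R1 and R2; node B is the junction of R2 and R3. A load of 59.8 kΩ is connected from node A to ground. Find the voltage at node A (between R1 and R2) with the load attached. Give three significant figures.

V ≈ 28.3 V

Below node A the series string R2+R3 = 20.39 kΩ sits in parallel with the 59.8 kΩ load: 15.21 kΩ.
V_A = 35.7 × 15.21/(3.95 + 15.21) = 28.3 V.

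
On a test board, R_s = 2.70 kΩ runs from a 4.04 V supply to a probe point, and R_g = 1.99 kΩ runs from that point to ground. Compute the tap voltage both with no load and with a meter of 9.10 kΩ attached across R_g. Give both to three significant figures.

Unloaded: 1.71 V; loaded: 1.52 V

Open-circuit: V = 4.04 × 1.99/(2.70 + 1.99) = 1.71 V.
With the load, R_g becomes R_g‖R_L = 1.633 kΩ, so V = 4.04 × 1.633/4.333 = 1.52 V.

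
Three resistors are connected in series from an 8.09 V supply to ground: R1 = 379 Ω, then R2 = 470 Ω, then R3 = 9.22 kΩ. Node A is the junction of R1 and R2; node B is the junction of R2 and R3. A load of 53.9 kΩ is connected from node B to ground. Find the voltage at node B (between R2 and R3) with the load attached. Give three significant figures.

At node B, R3 is in parallel with the load: R3‖R_L = 7873 Ω.
Below node A the resistance is R2 + (R3‖R_L) = 8343 Ω, so V_A = 8.09 × 8343/8722 = 7.738 V.
Then V_B = V_A × (R3‖R_L)/(R2 + R3‖R_L) = 7.738 × 7873/8343 = 7.30 V.

V ≈ 7.30 V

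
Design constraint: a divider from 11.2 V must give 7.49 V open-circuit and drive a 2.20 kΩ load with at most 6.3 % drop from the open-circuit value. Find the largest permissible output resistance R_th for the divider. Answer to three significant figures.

R_th ≤ 148 Ω

Loading drop = R_th/(R_th + R_L) ≤ 0.0630, so R_th ≤ R_L · ε/(1−ε) = 2.20 kΩ × 0.0630/0.9370 = 148 Ω.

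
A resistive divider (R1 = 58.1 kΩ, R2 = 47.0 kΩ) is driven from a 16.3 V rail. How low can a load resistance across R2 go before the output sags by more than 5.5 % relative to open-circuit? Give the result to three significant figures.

Output resistance R_th = R1‖R2 = (58.1 × 47.0)/105.1 = 25.98 kΩ.
The fractional drop is R_th/(R_th + R_L); requiring this ≤ 0.0550 gives R_L ≥ R_th(1/0.0550 − 1) = 25.98 × 17.18 = 446 kΩ.

R_L(min) ≈ 446 kΩ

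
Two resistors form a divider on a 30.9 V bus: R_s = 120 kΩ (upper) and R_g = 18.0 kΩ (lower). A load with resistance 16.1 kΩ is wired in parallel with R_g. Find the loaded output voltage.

The load sits in parallel with R_g: R_g‖R_L = (18.0 × 16.1) / (18.0 + 16.1) = 8.499 kΩ.
V_out = 30.9 × 8.499 / (120 + 8.499) = 30.9 × 8.499/128.5 = 2.04 V.
(Unloaded it would have been 4.03 V.)

V_out ≈ 2.04 V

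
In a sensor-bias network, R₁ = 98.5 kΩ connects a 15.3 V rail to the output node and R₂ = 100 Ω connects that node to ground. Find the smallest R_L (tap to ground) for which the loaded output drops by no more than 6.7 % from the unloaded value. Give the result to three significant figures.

Output resistance R_th = R₁‖R₂ = (98500 × 100)/98600 = 99.90 Ω.
The fractional drop is R_th/(R_th + R_L); requiring this ≤ 0.0670 gives R_L ≥ R_th(1/0.0670 − 1) = 99.90 × 13.93 = 1.39 kΩ.

R_L(min) ≈ 1.39 kΩ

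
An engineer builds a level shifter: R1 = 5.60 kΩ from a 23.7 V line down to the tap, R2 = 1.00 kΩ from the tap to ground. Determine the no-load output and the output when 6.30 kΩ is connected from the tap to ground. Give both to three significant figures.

Open-circuit: V = 23.7 × 1.00/(5.60 + 1.00) = 3.59 V.
With the load, R2 becomes R2‖R_L = 0.8630 kΩ, so V = 23.7 × 0.8630/6.463 = 3.16 V.

Unloaded: 3.59 V; loaded: 3.16 V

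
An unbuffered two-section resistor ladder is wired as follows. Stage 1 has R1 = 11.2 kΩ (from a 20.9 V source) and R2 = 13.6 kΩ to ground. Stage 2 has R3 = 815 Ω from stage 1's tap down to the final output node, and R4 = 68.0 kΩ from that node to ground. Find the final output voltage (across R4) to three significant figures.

Stage 2 presents R3+R4 = 68820 Ω as a load on stage 1's tap.
Stage 1's lower leg becomes R2‖(R3+R4) = 11360 Ω, so V_mid = 20.9 × 11360/22560 = 10.52 V.
Stage 2 is itself unloaded: V_out = V_mid × R4/(R3+R4) = 10.52 × 68000/68820 = 10.4 V.

V_out ≈ 10.4 V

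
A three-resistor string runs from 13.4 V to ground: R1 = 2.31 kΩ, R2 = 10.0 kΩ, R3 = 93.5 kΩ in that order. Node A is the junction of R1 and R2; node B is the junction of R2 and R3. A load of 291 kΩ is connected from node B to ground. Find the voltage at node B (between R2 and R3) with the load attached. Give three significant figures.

V ≈ 11.4 V

At node B, R3 is in parallel with the load: R3‖R_L = 70.76 kΩ.
Below node A the resistance is R2 + (R3‖R_L) = 80.76 kΩ, so V_A = 13.4 × 80.76/83.07 = 13.03 V.
Then V_B = V_A × (R3‖R_L)/(R2 + R3‖R_L) = 13.03 × 70.76/80.76 = 11.4 V.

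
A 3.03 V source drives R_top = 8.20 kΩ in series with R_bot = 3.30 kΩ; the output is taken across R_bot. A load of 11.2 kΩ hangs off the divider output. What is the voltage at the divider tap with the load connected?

The load sits in parallel with R_bot: R_bot‖R_L = (3.30 × 11.2) / (3.30 + 11.2) = 2.549 kΩ.
V_out = 3.03 × 2.549 / (8.20 + 2.549) = 3.03 × 2.549/10.75 = 0.719 V.
(Unloaded it would have been 0.869 V.)

V_out ≈ 0.719 V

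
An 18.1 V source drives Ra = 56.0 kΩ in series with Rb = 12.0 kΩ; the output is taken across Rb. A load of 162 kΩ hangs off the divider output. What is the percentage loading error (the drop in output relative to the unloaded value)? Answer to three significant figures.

5.75 %

The divider's output (Thévenin) resistance is Ra‖Rb = 9.882 kΩ.
Fractional drop under load = R_th/(R_th + R_L) = 9.882 / (9.882 + 162) = 0.05749.
So the output falls by 5.75 %.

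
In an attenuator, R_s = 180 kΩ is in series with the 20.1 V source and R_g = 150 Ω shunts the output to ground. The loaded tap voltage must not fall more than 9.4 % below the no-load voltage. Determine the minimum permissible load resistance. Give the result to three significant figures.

R_L(min) ≈ 1.44 kΩ

Output resistance R_th = R_s‖R_g = (180000 × 150)/180200 = 149.9 Ω.
The fractional drop is R_th/(R_th + R_L); requiring this ≤ 0.0940 gives R_L ≥ R_th(1/0.0940 − 1) = 149.9 × 9.638 = 1.44 kΩ.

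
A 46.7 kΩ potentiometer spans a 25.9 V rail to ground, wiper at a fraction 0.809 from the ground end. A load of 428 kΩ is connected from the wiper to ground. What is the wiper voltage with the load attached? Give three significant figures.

The wiper splits the pot into (1−α)R = 8.920 kΩ above and αR = 37.78 kΩ below.
Lower section ‖ load = 34.72 kΩ.
V_wiper = 25.9 × 34.72/(8.920 + 34.72) = 20.6 V.

V ≈ 20.6 V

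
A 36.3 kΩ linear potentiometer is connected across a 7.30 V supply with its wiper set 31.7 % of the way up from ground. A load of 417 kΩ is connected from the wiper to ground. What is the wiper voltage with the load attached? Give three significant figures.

The wiper splits the pot into (1−α)R = 24.79 kΩ above and αR = 11.51 kΩ below.
Lower section ‖ load = 11.20 kΩ.
V_wiper = 7.30 × 11.20/(24.79 + 11.20) = 2.27 V.

V ≈ 2.27 V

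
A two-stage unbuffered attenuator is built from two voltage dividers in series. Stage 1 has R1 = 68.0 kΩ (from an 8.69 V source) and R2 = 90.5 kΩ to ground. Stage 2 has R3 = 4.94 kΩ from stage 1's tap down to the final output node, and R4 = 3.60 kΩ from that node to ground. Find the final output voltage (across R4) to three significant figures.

V_out ≈ 0.377 V

Stage 2 presents R3+R4 = 8.540 kΩ as a load on stage 1's tap.
Stage 1's lower leg becomes R2‖(R3+R4) = 7.804 kΩ, so V_mid = 8.69 × 7.804/75.80 = 0.8946 V.
Stage 2 is itself unloaded: V_out = V_mid × R4/(R3+R4) = 0.8946 × 3.60/8.540 = 0.377 V.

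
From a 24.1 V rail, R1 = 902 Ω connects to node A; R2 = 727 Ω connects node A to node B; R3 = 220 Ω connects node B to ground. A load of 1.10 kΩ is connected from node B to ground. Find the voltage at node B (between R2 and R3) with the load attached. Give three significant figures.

V ≈ 2.44 V

At node B, R3 is in parallel with the load: R3‖R_L = 183.3 Ω.
Below node A the resistance is R2 + (R3‖R_L) = 910.3 Ω, so V_A = 24.1 × 910.3/1812 = 12.11 V.
Then V_B = V_A × (R3‖R_L)/(R2 + R3‖R_L) = 12.11 × 183.3/910.3 = 2.44 V.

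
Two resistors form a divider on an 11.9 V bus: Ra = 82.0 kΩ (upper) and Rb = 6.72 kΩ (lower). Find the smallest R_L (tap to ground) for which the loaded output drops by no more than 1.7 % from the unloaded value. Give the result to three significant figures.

R_L(min) ≈ 359 kΩ

Output resistance R_th = Ra‖Rb = (82.0 × 6.72)/88.72 = 6.211 kΩ.
The fractional drop is R_th/(R_th + R_L); requiring this ≤ 0.0170 gives R_L ≥ R_th(1/0.0170 − 1) = 6.211 × 57.82 = 359 kΩ.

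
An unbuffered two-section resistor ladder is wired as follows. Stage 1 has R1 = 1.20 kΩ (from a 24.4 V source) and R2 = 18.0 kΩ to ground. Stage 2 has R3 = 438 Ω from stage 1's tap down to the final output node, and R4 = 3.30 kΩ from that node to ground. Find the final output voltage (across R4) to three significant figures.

Stage 2 presents R3+R4 = 3738 Ω as a load on stage 1's tap.
Stage 1's lower leg becomes R2‖(R3+R4) = 3095 Ω, so V_mid = 24.4 × 3095/4295 = 17.58 V.
Stage 2 is itself unloaded: V_out = V_mid × R4/(R3+R4) = 17.58 × 3300/3738 = 15.5 V.

V_out ≈ 15.5 V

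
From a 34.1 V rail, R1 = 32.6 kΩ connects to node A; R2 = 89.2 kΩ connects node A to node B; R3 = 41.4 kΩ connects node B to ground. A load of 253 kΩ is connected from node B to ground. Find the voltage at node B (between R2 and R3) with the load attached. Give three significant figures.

V ≈ 7.71 V

At node B, R3 is in parallel with the load: R3‖R_L = 35.58 kΩ.
Below node A the resistance is R2 + (R3‖R_L) = 124.8 kΩ, so V_A = 34.1 × 124.8/157.4 = 27.04 V.
Then V_B = V_A × (R3‖R_L)/(R2 + R3‖R_L) = 27.04 × 35.58/124.8 = 7.71 V.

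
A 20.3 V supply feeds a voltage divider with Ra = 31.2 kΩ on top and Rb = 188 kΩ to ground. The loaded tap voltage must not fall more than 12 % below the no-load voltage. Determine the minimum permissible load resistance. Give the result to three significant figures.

R_L(min) ≈ 196 kΩ

Output resistance R_th = Ra‖Rb = (31.2 × 188)/219.2 = 26.76 kΩ.
The fractional drop is R_th/(R_th + R_L); requiring this ≤ 0.120 gives R_L ≥ R_th(1/0.120 − 1) = 26.76 × 7.333 = 196 kΩ.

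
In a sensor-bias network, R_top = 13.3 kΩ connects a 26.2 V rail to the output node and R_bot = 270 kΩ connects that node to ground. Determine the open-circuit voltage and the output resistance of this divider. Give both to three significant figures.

V_th is the open-circuit tap voltage: 26.2 × 270/(13.3 + 270) = 25.0 V.
With the supply zeroed, R_top and R_bot appear in parallel from the tap: R_th = R_top‖R_bot = (13.3 × 270)/283.3 = 12.7 kΩ.

V_th = 25.0 V, R_th = 12.7 kΩ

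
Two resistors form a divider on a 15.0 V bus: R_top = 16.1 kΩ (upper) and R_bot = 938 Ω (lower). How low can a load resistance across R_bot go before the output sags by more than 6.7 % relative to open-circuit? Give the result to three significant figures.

R_L(min) ≈ 12.3 kΩ

Output resistance R_th = R_top‖R_bot = (16100 × 938)/17040 = 886.4 Ω.
The fractional drop is R_th/(R_th + R_L); requiring this ≤ 0.0670 gives R_L ≥ R_th(1/0.0670 − 1) = 886.4 × 13.93 = 12.3 kΩ.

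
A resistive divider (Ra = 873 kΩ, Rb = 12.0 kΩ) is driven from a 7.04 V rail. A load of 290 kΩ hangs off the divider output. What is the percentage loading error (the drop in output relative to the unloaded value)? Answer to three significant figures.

The divider's output (Thévenin) resistance is Ra‖Rb = 11.84 kΩ.
Fractional drop under load = R_th/(R_th + R_L) = 11.84 / (11.84 + 290) = 0.03922.
So the output falls by 3.92 %.

3.92 %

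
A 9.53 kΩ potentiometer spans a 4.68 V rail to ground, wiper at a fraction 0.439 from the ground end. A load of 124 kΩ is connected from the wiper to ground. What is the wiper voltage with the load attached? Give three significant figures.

The wiper splits the pot into (1−α)R = 5.346 kΩ above and αR = 4.184 kΩ below.
Lower section ‖ load = 4.047 kΩ.
V_wiper = 4.68 × 4.047/(5.346 + 4.047) = 2.02 V.

V ≈ 2.02 V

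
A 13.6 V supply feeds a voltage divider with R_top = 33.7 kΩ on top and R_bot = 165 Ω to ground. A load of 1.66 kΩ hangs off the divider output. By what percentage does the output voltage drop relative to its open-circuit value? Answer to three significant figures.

9.00 %

Unloaded V = 13.6 × 165/33860 = 0.066263 V.
Loaded: R_bot‖R_L = 150.1 Ω, giving V = 13.6 × 150.1/33850 = 0.060299 V.
Drop = (0.066263 − 0.060299) / 0.066263 = 9.00 %.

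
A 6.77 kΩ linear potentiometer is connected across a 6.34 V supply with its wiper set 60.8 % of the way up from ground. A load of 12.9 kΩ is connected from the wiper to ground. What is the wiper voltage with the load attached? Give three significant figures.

V ≈ 3.43 V

The wiper splits the pot into (1−α)R = 2.654 kΩ above and αR = 4.116 kΩ below.
Lower section ‖ load = 3.120 kΩ.
V_wiper = 6.34 × 3.120/(2.654 + 3.120) = 3.43 V.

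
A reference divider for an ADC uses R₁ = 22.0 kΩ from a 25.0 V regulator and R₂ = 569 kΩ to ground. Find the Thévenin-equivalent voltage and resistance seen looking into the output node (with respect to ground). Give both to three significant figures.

V_th is the open-circuit tap voltage: 25.0 × 569/(22.0 + 569) = 24.1 V.
With the supply zeroed, R₁ and R₂ appear in parallel from the tap: R_th = R₁‖R₂ = (22.0 × 569)/591.0 = 21.2 kΩ.

V_th = 24.1 V, R_th = 21.2 kΩ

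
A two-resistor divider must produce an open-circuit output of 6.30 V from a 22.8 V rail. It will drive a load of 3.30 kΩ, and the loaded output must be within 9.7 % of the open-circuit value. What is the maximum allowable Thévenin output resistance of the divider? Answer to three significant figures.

Loading drop = R_th/(R_th + R_L) ≤ 0.0970, so R_th ≤ R_L · ε/(1−ε) = 3.30 kΩ × 0.0970/0.9030 = 354 Ω.

R_th ≤ 354 Ω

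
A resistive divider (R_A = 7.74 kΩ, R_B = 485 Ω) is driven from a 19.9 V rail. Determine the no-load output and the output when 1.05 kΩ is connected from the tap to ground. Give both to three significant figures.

Open-circuit: V = 19.9 × 485/(7740 + 485) = 1.17 V.
With the load, R_B becomes R_B‖R_L = 331.8 Ω, so V = 19.9 × 331.8/8072 = 0.818 V.

Unloaded: 1.17 V; loaded: 0.818 V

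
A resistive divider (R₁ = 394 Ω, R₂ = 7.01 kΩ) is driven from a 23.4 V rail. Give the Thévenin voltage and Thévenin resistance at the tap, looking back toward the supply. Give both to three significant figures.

V_th is the open-circuit tap voltage: 23.4 × 7010/(394 + 7010) = 22.2 V.
With the supply zeroed, R₁ and R₂ appear in parallel from the tap: R_th = R₁‖R₂ = (394 × 7010)/7404 = 373 Ω.

V_th = 22.2 V, R_th = 373 Ω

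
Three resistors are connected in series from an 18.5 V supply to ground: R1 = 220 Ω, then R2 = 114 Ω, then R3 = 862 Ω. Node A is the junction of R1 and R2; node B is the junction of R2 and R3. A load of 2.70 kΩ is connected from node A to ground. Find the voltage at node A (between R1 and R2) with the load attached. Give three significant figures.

Below node A the series string R2+R3 = 976.0 Ω sits in parallel with the 2700 Ω load: 716.9 Ω.
V_A = 18.5 × 716.9/(220 + 716.9) = 14.2 V.

V ≈ 14.2 V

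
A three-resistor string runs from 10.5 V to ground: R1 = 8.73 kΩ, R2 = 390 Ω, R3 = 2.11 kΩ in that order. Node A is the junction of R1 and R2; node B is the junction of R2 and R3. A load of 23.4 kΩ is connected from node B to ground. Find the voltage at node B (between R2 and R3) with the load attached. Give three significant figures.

At node B, R3 is in parallel with the load: R3‖R_L = 1935 Ω.
Below node A the resistance is R2 + (R3‖R_L) = 2325 Ω, so V_A = 10.5 × 2325/11060 = 2.209 V.
Then V_B = V_A × (R3‖R_L)/(R2 + R3‖R_L) = 2.209 × 1935/2325 = 1.84 V.

V ≈ 1.84 V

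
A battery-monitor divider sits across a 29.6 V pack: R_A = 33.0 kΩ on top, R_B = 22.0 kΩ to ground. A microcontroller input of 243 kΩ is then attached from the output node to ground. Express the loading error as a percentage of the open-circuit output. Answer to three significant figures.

5.15 %

The divider's output (Thévenin) resistance is R_A‖R_B = 13.20 kΩ.
Fractional drop under load = R_th/(R_th + R_L) = 13.20 / (13.20 + 243) = 0.05152.
So the output falls by 5.15 %.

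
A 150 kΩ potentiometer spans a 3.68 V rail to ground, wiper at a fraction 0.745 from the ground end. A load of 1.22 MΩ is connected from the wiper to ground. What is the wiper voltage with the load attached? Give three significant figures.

The wiper splits the pot into (1−α)R = 38.25 kΩ above and αR = 111.8 kΩ below.
Lower section ‖ load = 102.4 kΩ.
V_wiper = 3.68 × 102.4/(38.25 + 102.4) = 2.68 V.

V ≈ 2.68 V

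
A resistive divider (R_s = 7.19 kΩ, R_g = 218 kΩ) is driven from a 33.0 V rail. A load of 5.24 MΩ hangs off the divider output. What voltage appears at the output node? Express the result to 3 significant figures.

V_out ≈ 31.9 V

The load sits in parallel with R_g: R_g‖R_L = (218 × 5240) / (218 + 5240) = 209.3 kΩ.
V_out = 33.0 × 209.3 / (7.19 + 209.3) = 33.0 × 209.3/216.5 = 31.9 V.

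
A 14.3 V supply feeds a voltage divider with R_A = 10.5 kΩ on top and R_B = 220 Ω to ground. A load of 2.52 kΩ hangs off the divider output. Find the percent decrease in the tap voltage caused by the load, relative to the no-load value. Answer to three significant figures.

The divider's output (Thévenin) resistance is R_A‖R_B = 215.5 Ω.
Fractional drop under load = R_th/(R_th + R_L) = 215.5 / (215.5 + 2520) = 0.07877.
So the output falls by 7.88 %.

7.88 %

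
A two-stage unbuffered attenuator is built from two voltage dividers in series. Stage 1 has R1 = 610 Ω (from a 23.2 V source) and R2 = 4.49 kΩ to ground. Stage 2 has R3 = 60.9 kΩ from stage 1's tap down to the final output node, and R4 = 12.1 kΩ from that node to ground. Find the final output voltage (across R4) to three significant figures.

V_out ≈ 3.36 V

Stage 2 presents R3+R4 = 73000 Ω as a load on stage 1's tap.
Stage 1's lower leg becomes R2‖(R3+R4) = 4230 Ω, so V_mid = 23.2 × 4230/4840 = 20.28 V.
Stage 2 is itself unloaded: V_out = V_mid × R4/(R3+R4) = 20.28 × 12100/73000 = 3.36 V.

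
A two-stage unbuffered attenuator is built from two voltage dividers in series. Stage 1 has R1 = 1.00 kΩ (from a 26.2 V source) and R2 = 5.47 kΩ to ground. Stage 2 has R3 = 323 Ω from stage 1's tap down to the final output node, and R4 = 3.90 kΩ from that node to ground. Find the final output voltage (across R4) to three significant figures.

V_out ≈ 17.0 V

Stage 2 presents R3+R4 = 4223 Ω as a load on stage 1's tap.
Stage 1's lower leg becomes R2‖(R3+R4) = 2383 Ω, so V_mid = 26.2 × 2383/3383 = 18.46 V.
Stage 2 is itself unloaded: V_out = V_mid × R4/(R3+R4) = 18.46 × 3900/4223 = 17.0 V.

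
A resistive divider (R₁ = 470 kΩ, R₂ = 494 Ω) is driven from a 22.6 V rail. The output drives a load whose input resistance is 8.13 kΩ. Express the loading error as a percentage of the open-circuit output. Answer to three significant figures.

5.72 %

The divider's output (Thévenin) resistance is R₁‖R₂ = 493.5 Ω.
Fractional drop under load = R_th/(R_th + R_L) = 493.5 / (493.5 + 8130) = 0.05723.
So the output falls by 5.72 %.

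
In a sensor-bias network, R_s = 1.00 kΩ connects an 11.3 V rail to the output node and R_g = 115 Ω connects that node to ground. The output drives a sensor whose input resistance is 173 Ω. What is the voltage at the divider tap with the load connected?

The load sits in parallel with R_g: R_g‖R_L = (115 × 173) / (115 + 173) = 69.08 Ω.
V_out = 11.3 × 69.08 / (1000 + 69.08) = 11.3 × 69.08/1069 = 0.730 V.

V_out ≈ 0.730 V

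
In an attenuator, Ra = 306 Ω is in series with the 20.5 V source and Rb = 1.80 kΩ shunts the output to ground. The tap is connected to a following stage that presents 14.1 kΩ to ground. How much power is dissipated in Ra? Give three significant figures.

P ≈ 35.5 mW

Total resistance from the source is Ra + (Rb‖R_L) = 1902 Ω, so I = 20.5/1902 Ω = 10.78 mA.
P = I²·Ra = (10.78 mA)² × 306 Ω = 35.5 mW.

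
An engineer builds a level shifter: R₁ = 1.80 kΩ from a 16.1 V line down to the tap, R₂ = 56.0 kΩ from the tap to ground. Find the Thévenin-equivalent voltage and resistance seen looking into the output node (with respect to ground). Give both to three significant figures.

V_th = 15.6 V, R_th = 1.74 kΩ

V_th is the open-circuit tap voltage: 16.1 × 56.0/(1.80 + 56.0) = 15.6 V.
With the supply zeroed, R₁ and R₂ appear in parallel from the tap: R_th = R₁‖R₂ = (1.80 × 56.0)/57.80 = 1.74 kΩ.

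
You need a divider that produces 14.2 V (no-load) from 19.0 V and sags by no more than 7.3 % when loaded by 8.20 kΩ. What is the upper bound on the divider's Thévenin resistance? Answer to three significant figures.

R_th ≤ 646 Ω

Loading drop = R_th/(R_th + R_L) ≤ 0.0730, so R_th ≤ R_L · ε/(1−ε) = 8.20 kΩ × 0.0730/0.9270 = 646 Ω.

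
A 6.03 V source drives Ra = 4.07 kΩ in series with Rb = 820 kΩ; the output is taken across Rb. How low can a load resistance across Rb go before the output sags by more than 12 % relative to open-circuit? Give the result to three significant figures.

Output resistance R_th = Ra‖Rb = (4.07 × 820)/824.1 = 4.050 kΩ.
The fractional drop is R_th/(R_th + R_L); requiring this ≤ 0.120 gives R_L ≥ R_th(1/0.120 − 1) = 4.050 × 7.333 = 29.7 kΩ.

R_L(min) ≈ 29.7 kΩ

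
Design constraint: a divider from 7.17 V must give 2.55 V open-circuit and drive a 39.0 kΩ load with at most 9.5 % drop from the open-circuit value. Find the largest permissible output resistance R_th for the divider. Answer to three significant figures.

Loading drop = R_th/(R_th + R_L) ≤ 0.0950, so R_th ≤ R_L · ε/(1−ε) = 39.0 kΩ × 0.0950/0.9050 = 4.09 kΩ.

R_th ≤ 4.09 kΩ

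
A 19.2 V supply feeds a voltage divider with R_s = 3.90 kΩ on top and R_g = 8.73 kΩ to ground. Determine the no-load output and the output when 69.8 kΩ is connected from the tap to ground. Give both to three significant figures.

Open-circuit: V = 19.2 × 8.73/(3.90 + 8.73) = 13.3 V.
With the load, R_g becomes R_g‖R_L = 7.760 kΩ, so V = 19.2 × 7.760/11.66 = 12.8 V.

Unloaded: 13.3 V; loaded: 12.8 V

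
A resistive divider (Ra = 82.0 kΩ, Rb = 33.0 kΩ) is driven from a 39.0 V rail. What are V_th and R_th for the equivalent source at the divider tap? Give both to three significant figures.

V_th = 11.2 V, R_th = 23.5 kΩ

V_th is the open-circuit tap voltage: 39.0 × 33.0/(82.0 + 33.0) = 11.2 V.
With the supply zeroed, Ra and Rb appear in parallel from the tap: R_th = Ra‖Rb = (82.0 × 33.0)/115.0 = 23.5 kΩ.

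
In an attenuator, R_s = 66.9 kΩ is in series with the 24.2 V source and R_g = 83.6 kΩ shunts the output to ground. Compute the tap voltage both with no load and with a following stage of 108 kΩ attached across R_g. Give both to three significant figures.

Open-circuit: V = 24.2 × 83.6/(66.9 + 83.6) = 13.4 V.
With the load, R_g becomes R_g‖R_L = 47.12 kΩ, so V = 24.2 × 47.12/114.0 = 10.0 V.

Unloaded: 13.4 V; loaded: 10.0 V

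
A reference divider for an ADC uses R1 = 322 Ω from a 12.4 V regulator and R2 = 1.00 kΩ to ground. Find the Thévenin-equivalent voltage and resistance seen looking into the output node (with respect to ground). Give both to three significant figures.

V_th is the open-circuit tap voltage: 12.4 × 1000/(322 + 1000) = 9.38 V.
With the supply zeroed, R1 and R2 appear in parallel from the tap: R_th = R1‖R2 = (322 × 1000)/1322 = 244 Ω.

V_th = 9.38 V, R_th = 244 Ω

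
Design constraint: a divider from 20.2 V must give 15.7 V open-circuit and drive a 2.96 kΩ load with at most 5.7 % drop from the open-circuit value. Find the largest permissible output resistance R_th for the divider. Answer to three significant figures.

Loading drop = R_th/(R_th + R_L) ≤ 0.0570, so R_th ≤ R_L · ε/(1−ε) = 2.96 kΩ × 0.0570/0.9430 = 179 Ω.

R_th ≤ 179 Ω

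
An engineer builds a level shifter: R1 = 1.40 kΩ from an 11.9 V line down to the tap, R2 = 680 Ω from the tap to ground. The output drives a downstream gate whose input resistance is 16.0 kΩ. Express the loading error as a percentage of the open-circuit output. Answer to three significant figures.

2.78 %

The divider's output (Thévenin) resistance is R1‖R2 = 457.7 Ω.
Fractional drop under load = R_th/(R_th + R_L) = 457.7 / (457.7 + 16000) = 0.02781.
So the output falls by 2.78 %.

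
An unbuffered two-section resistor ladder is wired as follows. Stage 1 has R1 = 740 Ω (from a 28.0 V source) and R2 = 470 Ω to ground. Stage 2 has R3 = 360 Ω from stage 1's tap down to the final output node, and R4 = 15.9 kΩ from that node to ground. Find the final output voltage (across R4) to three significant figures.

Stage 2 presents R3+R4 = 16260 Ω as a load on stage 1's tap.
Stage 1's lower leg becomes R2‖(R3+R4) = 456.8 Ω, so V_mid = 28.0 × 456.8/1197 = 10.69 V.
Stage 2 is itself unloaded: V_out = V_mid × R4/(R3+R4) = 10.69 × 15900/16260 = 10.5 V.

V_out ≈ 10.5 V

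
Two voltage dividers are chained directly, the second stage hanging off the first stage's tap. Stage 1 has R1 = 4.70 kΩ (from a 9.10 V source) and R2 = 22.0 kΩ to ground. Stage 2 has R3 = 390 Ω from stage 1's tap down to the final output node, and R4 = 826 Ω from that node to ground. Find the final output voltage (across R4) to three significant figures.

V_out ≈ 1.22 V

Stage 2 presents R3+R4 = 1216 Ω as a load on stage 1's tap.
Stage 1's lower leg becomes R2‖(R3+R4) = 1152 Ω, so V_mid = 9.10 × 1152/5852 = 1.792 V.
Stage 2 is itself unloaded: V_out = V_mid × R4/(R3+R4) = 1.792 × 826/1216 = 1.22 V.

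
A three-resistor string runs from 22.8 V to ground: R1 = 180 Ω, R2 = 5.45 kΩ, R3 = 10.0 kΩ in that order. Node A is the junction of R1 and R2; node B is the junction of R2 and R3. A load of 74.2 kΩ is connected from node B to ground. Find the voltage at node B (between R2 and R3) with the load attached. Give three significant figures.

V ≈ 13.9 V

At node B, R3 is in parallel with the load: R3‖R_L = 8812 Ω.
Below node A the resistance is R2 + (R3‖R_L) = 14260 Ω, so V_A = 22.8 × 14260/14440 = 22.52 V.
Then V_B = V_A × (R3‖R_L)/(R2 + R3‖R_L) = 22.52 × 8812/14260 = 13.9 V.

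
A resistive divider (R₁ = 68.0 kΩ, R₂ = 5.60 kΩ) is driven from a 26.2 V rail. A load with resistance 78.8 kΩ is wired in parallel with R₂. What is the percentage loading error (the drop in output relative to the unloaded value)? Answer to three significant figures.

The divider's output (Thévenin) resistance is R₁‖R₂ = 5.174 kΩ.
Fractional drop under load = R_th/(R_th + R_L) = 5.174 / (5.174 + 78.8) = 0.06161.
So the output falls by 6.16 %.

6.16 %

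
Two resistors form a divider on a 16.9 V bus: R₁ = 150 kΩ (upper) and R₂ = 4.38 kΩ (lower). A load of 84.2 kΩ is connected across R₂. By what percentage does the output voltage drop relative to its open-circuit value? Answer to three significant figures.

The divider's output (Thévenin) resistance is R₁‖R₂ = 4.256 kΩ.
Fractional drop under load = R_th/(R_th + R_L) = 4.256 / (4.256 + 84.2) = 0.04811.
So the output falls by 4.81 %.

4.81 %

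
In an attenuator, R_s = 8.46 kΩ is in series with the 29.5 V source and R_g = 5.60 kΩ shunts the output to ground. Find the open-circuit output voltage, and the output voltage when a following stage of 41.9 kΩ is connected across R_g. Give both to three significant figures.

Unloaded: 11.7 V; loaded: 10.9 V

Open-circuit: V = 29.5 × 5.60/(8.46 + 5.60) = 11.7 V.
With the load, R_g becomes R_g‖R_L = 4.940 kΩ, so V = 29.5 × 4.940/13.40 = 10.9 V.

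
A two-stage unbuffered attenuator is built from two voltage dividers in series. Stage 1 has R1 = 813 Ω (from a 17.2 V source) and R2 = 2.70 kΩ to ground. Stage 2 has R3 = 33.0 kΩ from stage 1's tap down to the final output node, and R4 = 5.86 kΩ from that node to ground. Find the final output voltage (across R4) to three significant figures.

Stage 2 presents R3+R4 = 38860 Ω as a load on stage 1's tap.
Stage 1's lower leg becomes R2‖(R3+R4) = 2525 Ω, so V_mid = 17.2 × 2525/3338 = 13.01 V.
Stage 2 is itself unloaded: V_out = V_mid × R4/(R3+R4) = 13.01 × 5860/38860 = 1.96 V.

V_out ≈ 1.96 V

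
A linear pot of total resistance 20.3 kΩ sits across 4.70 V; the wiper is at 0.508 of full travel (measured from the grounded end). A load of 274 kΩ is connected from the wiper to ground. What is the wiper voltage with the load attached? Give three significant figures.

V ≈ 2.34 V

The wiper splits the pot into (1−α)R = 9.988 kΩ above and αR = 10.31 kΩ below.
Lower section ‖ load = 9.938 kΩ.
V_wiper = 4.70 × 9.938/(9.988 + 9.938) = 2.34 V.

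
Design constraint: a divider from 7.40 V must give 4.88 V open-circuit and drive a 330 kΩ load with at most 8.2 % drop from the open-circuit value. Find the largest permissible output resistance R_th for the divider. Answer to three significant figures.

Loading drop = R_th/(R_th + R_L) ≤ 0.0820, so R_th ≤ R_L · ε/(1−ε) = 330 kΩ × 0.0820/0.9180 = 29.5 kΩ.
(Any R1, R2 with R2/(R1+R2) = 0.659 and R1‖R2 ≤ 29.5 kΩ will meet the spec.)

R_th ≤ 29.5 kΩ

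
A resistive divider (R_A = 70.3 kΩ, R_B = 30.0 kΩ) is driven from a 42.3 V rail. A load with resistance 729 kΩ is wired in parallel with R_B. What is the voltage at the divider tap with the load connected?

The load sits in parallel with R_B: R_B‖R_L = (30.0 × 729) / (30.0 + 729) = 28.81 kΩ.
V_out = 42.3 × 28.81 / (70.3 + 28.81) = 42.3 × 28.81/99.11 = 12.3 V.

V_out ≈ 12.3 V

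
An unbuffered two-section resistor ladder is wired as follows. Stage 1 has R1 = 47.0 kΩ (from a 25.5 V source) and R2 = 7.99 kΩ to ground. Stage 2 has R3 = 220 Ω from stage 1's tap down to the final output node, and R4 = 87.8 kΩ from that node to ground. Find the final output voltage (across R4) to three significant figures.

V_out ≈ 3.43 V

Stage 2 presents R3+R4 = 88020 Ω as a load on stage 1's tap.
Stage 1's lower leg becomes R2‖(R3+R4) = 7325 Ω, so V_mid = 25.5 × 7325/54330 = 3.438 V.
Stage 2 is itself unloaded: V_out = V_mid × R4/(R3+R4) = 3.438 × 87800/88020 = 3.43 V.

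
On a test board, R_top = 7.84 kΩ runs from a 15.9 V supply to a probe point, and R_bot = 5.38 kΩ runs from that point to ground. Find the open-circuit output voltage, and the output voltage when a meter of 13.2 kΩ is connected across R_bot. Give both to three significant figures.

Open-circuit: V = 15.9 × 5.38/(7.84 + 5.38) = 6.47 V.
With the load, R_bot becomes R_bot‖R_L = 3.822 kΩ, so V = 15.9 × 3.822/11.66 = 5.21 V.

Unloaded: 6.47 V; loaded: 5.21 V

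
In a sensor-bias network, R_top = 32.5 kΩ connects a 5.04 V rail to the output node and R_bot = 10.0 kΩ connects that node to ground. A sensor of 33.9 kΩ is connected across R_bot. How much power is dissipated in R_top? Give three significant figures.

Total resistance from the source is R_top + (R_bot‖R_L) = 40.22 kΩ, so I = 5.04/40.22 kΩ = 0.1253 mA.
P = I²·R_top = (0.1253 mA)² × 32.5 kΩ = 0.510 mW.

P ≈ 0.510 mW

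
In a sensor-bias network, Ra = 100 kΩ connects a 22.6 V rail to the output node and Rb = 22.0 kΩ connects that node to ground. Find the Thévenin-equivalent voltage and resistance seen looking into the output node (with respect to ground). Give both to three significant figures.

V_th = 4.08 V, R_th = 18.0 kΩ

V_th is the open-circuit tap voltage: 22.6 × 22.0/(100 + 22.0) = 4.08 V.
With the supply zeroed, Ra and Rb appear in parallel from the tap: R_th = Ra‖Rb = (100 × 22.0)/122.0 = 18.0 kΩ.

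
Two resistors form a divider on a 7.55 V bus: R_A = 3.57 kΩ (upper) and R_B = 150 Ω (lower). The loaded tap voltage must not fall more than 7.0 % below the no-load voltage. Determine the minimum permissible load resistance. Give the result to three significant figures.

Output resistance R_th = R_A‖R_B = (3570 × 150)/3720 = 144.0 Ω.
The fractional drop is R_th/(R_th + R_L); requiring this ≤ 0.0700 gives R_L ≥ R_th(1/0.0700 − 1) = 144.0 × 13.29 = 1.91 kΩ.

R_L(min) ≈ 1.91 kΩ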